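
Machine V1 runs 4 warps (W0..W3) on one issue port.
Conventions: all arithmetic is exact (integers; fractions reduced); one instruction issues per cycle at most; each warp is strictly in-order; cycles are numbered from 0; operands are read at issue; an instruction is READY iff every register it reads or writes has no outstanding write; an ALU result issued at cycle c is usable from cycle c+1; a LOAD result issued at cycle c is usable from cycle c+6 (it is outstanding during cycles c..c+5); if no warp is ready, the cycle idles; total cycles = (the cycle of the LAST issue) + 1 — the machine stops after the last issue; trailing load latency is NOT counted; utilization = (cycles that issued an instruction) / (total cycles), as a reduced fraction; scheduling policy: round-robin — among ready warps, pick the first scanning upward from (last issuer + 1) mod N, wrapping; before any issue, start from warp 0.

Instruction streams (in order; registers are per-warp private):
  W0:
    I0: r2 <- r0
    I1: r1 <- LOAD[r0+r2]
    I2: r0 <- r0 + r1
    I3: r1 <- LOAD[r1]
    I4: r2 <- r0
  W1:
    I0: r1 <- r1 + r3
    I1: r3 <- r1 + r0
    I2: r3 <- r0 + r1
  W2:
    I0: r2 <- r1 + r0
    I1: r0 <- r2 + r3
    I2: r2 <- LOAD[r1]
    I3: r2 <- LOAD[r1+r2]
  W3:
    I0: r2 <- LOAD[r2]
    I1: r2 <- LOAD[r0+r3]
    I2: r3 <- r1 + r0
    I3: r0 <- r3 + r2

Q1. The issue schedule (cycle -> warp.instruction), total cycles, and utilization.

cycle 0: W0.I0
cycle 1: W1.I0
cycle 2: W2.I0
cycle 3: W3.I0
cycle 4: W0.I1
cycle 5: W1.I1
cycle 6: W2.I1
cycle 7: W1.I2
cycle 8: W2.I2
cycle 9: W3.I1
cycle 10: W0.I2
cycle 11: W3.I2
cycle 12: W0.I3
cycle 13: W0.I4
cycle 14: W2.I3
cycle 15: W3.I3

Answer: 16 cycles, utilization 1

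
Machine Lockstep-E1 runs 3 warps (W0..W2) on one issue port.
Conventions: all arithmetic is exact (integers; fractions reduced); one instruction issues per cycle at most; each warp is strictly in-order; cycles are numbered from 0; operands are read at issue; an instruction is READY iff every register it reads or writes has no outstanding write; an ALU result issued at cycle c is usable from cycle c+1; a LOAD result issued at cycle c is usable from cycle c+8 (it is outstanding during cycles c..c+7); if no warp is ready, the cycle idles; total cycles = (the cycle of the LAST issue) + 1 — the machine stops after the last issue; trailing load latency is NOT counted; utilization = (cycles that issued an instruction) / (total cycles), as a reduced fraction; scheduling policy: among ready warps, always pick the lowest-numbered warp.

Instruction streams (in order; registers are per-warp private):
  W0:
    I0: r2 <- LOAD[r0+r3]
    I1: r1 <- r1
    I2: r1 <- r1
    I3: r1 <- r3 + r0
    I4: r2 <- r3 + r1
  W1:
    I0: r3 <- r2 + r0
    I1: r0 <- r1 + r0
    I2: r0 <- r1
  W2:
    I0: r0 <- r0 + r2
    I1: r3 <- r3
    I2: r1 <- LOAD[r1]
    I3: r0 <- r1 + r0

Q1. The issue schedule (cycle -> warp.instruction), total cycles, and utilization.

cycle 0: W0.I0
cycle 1: W0.I1
cycle 2: W0.I2
cycle 3: W0.I3
cycle 4: W1.I0
cycle 5: W1.I1
cycle 6: W1.I2
cycle 7: W2.I0
cycle 8: W0.I4
cycle 9: W2.I1
cycle 10: W2.I2
cycle 11: idle
cycle 12: idle
cycle 13: idle
cycle 14: idle
cycle 15: idle
cycle 16: idle
cycle 17: idle
cycle 18: W2.I3

Answer: 19 cycles, utilization 12/19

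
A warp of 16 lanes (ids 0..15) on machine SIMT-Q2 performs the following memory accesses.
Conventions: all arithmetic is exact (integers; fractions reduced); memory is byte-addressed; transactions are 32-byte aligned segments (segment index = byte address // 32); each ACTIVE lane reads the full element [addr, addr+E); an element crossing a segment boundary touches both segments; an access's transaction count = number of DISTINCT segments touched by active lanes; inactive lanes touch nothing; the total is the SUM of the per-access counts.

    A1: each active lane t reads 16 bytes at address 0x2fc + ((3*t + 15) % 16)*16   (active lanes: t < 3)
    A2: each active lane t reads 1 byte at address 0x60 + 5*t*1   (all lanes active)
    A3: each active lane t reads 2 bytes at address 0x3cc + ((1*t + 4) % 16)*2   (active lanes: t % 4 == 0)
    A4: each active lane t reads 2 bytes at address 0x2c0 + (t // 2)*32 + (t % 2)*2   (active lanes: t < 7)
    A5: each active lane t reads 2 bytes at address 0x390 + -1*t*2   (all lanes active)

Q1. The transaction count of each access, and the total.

A1: 4 transactions
A2: 3 transactions
A3: 2 transactions
A4: 4 transactions
A5: 2 transactions

Answer: 4,3,2,4,2; total 15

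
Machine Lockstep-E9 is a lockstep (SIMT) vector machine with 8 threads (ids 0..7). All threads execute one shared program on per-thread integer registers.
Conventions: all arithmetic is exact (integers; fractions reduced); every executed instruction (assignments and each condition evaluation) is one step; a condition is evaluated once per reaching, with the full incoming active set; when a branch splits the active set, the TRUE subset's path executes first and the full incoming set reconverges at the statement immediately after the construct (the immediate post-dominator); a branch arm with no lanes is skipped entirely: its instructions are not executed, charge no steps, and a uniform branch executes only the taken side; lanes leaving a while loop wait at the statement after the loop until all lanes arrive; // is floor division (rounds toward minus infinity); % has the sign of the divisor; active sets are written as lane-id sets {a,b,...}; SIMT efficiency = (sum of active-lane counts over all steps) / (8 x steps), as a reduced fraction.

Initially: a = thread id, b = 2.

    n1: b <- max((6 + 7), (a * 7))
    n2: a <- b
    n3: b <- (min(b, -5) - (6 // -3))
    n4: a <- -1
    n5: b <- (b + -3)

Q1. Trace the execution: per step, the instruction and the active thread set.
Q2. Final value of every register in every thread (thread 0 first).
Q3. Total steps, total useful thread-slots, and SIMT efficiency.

step 0: b <- max((6 + 7), (a * 7))   {0,1,2,3,4,5,6,7}
step 1: a <- b                       {0,1,2,3,4,5,6,7}
step 2: b <- (min(b, -5) - (6 // -3)) {0,1,2,3,4,5,6,7}
step 3: a <- -1                      {0,1,2,3,4,5,6,7}
step 4: b <- (b + -3)                {0,1,2,3,4,5,6,7}

Answer: 5 steps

a: -1,-1,-1,-1,-1,-1,-1,-1
b: -6,-6,-6,-6,-6,-6,-6,-6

steps = 5; useful = 40; efficiency = 40/40 = 1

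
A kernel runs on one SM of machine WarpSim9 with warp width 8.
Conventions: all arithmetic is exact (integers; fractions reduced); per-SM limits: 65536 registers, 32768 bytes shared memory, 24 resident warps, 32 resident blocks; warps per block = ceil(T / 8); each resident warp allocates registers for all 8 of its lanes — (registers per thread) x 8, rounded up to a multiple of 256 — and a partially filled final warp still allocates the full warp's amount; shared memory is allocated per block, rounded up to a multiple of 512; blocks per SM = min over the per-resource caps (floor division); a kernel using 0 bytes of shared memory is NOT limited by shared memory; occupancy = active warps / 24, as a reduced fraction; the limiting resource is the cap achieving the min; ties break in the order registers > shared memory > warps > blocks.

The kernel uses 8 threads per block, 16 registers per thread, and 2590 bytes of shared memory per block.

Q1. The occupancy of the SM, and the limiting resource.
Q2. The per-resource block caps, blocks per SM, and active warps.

Answer: occupancy 5/12, limited by shared memory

registers: 256 blocks
shared memory: 10 blocks
warps: 24 blocks
blocks: 32 blocks

Answer: 10 blocks, 10 active warps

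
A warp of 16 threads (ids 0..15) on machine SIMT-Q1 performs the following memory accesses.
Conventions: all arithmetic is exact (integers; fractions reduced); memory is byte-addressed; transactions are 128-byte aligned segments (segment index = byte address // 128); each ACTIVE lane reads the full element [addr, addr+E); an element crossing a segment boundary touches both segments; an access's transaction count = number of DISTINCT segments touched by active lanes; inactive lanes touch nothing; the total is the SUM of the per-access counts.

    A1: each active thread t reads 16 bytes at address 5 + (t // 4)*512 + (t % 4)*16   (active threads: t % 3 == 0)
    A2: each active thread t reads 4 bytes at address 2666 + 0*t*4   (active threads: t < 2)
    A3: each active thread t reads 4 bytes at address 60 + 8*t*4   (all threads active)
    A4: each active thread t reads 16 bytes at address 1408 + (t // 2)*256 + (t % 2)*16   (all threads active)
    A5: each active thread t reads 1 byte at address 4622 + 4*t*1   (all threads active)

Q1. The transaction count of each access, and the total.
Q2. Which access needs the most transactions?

A1: 4 transactions
A2: 1 transaction
A3: 5 transactions
A4: 8 transactions
A5: 1 transaction

Answer: 4,1,5,8,1; total 19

Answer: A4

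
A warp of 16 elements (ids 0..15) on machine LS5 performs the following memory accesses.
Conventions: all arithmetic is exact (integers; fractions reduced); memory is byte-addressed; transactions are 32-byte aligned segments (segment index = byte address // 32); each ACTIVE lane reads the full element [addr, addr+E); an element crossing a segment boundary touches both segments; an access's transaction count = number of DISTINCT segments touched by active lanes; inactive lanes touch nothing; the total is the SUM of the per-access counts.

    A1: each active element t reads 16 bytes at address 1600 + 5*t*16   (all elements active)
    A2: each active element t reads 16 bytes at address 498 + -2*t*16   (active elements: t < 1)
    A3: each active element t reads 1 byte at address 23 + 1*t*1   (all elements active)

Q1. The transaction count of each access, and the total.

A1: 16 transactions
A2: 2 transactions
A3: 2 transactions

Answer: 16,2,2; total 20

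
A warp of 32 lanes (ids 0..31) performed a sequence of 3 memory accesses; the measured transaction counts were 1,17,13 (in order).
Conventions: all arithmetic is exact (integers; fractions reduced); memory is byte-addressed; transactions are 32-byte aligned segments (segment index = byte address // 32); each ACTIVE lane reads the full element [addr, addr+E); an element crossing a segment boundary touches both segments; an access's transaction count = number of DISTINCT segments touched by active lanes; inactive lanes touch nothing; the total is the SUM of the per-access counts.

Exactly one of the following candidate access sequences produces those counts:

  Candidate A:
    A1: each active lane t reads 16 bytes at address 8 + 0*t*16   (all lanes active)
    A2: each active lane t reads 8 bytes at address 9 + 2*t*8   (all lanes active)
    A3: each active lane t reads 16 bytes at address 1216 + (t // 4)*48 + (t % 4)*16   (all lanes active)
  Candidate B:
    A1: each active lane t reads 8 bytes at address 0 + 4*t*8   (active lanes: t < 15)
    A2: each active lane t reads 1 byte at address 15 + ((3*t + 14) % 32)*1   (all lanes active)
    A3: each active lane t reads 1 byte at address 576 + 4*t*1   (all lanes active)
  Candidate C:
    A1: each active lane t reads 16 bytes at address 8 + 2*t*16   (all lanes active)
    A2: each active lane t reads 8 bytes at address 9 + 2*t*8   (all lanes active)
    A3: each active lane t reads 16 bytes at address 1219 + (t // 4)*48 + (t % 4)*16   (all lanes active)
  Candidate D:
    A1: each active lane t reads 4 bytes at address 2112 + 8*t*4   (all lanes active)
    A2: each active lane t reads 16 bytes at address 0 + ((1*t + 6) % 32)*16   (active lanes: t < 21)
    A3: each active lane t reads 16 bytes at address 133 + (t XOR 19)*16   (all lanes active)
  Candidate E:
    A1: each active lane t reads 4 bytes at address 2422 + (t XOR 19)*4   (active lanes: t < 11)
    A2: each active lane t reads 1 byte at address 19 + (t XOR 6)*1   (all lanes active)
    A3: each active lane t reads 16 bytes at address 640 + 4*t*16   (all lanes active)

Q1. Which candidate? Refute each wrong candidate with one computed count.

B: A1 gives 15 transactions, not 1
C: A1 gives 32 transactions, not 1
D: A1 gives 32 transactions, not 1
E: A1 gives 3 transactions, not 1
A: all counts match (1,17,13)

Answer: A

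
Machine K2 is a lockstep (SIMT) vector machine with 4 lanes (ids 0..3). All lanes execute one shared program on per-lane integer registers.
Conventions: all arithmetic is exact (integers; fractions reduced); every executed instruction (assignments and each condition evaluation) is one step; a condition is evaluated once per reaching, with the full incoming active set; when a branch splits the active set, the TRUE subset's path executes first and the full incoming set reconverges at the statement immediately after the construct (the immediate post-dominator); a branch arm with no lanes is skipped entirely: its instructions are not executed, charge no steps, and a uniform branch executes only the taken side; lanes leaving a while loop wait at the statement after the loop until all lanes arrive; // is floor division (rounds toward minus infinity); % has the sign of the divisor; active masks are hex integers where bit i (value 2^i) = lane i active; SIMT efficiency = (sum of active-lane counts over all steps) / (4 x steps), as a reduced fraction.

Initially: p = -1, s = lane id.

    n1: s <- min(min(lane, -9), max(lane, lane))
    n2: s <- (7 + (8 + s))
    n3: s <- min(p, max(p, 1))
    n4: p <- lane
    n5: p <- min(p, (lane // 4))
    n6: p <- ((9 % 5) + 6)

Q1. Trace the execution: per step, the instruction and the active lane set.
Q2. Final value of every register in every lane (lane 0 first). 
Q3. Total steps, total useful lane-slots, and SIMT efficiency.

step 0: s <- min(min(lane, -9), max(lane, lane)) 0xf
step 1: s <- (7 + (8 + s))           0xf
step 2: s <- min(p, max(p, 1))       0xf
step 3: p <- lane                    0xf
step 4: p <- min(p, (lane // 4))     0xf
step 5: p <- ((9 % 5) + 6)           0xf

Answer: 6 steps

p: 10,10,10,10
s: -1,-1,-1,-1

steps = 6; useful = 24; efficiency = 24/24 = 1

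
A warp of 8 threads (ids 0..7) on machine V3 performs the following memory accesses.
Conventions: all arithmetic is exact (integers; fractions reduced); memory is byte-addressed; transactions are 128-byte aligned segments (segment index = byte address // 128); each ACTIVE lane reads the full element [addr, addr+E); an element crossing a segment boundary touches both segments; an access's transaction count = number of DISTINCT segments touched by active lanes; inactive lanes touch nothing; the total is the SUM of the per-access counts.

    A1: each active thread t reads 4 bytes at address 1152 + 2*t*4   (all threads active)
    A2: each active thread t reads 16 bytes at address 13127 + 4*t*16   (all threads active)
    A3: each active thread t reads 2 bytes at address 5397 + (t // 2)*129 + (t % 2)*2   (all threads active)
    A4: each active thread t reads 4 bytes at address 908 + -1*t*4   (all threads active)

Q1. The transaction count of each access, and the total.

A1: 1 transaction
A2: 5 transactions
A3: 4 transactions
A4: 2 transactions

Answer: 1,5,4,2; total 12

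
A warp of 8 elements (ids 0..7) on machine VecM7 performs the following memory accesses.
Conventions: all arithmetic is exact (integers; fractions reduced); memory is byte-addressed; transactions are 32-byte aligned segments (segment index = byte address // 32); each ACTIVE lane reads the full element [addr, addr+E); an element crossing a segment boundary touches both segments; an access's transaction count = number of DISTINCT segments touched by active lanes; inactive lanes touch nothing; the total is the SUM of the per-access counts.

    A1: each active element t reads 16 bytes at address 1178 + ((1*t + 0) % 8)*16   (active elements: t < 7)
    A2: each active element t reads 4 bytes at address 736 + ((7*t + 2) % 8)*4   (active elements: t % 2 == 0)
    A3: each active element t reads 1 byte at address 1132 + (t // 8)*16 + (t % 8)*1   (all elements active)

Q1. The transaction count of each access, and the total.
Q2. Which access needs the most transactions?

A1: 5 transactions
A2: 1 transaction
A3: 1 transaction

Answer: 5,1,1; total 7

Answer: A1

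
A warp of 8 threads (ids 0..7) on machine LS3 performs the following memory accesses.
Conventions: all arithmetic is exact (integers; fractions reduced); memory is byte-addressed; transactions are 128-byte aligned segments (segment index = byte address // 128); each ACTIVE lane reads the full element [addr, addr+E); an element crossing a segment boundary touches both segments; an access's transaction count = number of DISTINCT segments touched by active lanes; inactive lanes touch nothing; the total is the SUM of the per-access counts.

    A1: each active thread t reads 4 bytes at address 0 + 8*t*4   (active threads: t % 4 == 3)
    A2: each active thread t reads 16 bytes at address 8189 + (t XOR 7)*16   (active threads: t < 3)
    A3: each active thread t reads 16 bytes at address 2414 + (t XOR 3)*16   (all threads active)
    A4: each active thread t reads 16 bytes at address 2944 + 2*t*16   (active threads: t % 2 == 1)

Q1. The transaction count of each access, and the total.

A1: 2 transactions
A2: 1 transaction
A3: 2 transactions
A4: 2 transactions

Answer: 2,1,2,2; total 7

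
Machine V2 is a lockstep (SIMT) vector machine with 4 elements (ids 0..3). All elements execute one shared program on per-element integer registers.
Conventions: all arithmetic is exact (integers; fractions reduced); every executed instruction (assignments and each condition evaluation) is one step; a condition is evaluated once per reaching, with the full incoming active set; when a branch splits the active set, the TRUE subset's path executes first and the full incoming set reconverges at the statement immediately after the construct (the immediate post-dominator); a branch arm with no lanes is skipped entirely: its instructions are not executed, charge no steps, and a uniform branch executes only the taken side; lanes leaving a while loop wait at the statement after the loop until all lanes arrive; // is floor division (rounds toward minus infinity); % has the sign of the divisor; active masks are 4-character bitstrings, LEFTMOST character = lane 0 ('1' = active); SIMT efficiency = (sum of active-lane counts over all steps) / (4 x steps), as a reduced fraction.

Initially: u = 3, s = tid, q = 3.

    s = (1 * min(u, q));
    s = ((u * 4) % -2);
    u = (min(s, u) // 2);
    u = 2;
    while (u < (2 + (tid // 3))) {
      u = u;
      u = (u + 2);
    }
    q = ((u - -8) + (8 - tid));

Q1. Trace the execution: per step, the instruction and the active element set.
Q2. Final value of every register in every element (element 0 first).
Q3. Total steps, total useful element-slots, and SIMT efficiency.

step 0: s <- (1 * min(u, q))         1111
step 1: s <- ((u * 4) % -2)          1111
step 2: u <- (min(s, u) // 2)        1111
step 3: u <- 2                       1111
step 4: eval (u < (2 + (tid // 3)))  1111
step 5: u <- u                       0001
step 6: u <- (u + 2)                 0001
step 7: eval (u < (2 + (tid // 3)))  0001
step 8: q <- ((u - -8) + (8 - tid))  1111

Answer: 9 steps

u: 2,2,2,4
s: 0,0,0,0
q: 18,17,16,17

steps = 9; useful = 27; efficiency = 27/36 = 3/4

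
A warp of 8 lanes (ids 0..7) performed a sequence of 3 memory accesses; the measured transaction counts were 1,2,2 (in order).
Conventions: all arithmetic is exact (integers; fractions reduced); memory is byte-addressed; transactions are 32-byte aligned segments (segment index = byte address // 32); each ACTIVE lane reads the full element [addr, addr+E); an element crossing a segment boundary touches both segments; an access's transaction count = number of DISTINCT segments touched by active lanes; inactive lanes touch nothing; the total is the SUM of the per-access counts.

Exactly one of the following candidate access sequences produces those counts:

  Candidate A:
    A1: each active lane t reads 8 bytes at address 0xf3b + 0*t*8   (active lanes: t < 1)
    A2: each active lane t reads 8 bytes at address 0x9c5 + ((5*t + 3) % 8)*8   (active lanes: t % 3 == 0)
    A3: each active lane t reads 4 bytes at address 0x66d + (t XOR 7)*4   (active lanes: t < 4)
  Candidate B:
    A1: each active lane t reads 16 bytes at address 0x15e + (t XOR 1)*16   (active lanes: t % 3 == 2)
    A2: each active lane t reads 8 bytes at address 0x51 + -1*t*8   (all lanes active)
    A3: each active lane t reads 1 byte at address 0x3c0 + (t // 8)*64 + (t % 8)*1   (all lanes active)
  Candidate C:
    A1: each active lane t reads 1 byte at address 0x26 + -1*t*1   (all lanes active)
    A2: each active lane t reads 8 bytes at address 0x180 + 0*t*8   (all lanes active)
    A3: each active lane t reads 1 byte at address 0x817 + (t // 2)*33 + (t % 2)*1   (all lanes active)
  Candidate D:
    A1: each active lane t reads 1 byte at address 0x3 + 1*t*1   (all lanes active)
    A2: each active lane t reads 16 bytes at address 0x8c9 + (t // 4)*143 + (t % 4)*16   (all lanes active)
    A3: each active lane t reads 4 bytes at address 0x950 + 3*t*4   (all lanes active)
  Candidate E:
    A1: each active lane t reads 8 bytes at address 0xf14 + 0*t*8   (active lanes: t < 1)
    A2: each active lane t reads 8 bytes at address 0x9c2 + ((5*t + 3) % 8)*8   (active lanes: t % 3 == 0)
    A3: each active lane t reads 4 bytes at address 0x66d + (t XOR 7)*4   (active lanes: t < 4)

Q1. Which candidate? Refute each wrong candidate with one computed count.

A: A1 gives 2 transactions, not 1
B: A1 gives 2 transactions, not 1
C: A1 gives 2 transactions, not 1
D: A2 gives 6 transactions, not 2
E: all counts match (1,2,2)

Answer: E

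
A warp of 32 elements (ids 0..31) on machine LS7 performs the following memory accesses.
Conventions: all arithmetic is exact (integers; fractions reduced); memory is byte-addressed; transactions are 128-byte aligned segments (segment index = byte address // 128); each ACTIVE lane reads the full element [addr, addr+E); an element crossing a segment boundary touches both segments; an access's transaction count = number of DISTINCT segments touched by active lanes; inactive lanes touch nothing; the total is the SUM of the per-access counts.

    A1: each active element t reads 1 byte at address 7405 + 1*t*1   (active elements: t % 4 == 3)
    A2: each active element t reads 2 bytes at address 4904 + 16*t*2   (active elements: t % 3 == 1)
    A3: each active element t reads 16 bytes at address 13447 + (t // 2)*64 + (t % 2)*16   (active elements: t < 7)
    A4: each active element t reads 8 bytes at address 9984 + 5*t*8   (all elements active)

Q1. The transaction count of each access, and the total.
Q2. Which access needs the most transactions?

A1: 2 transactions
A2: 9 transactions
A3: 2 transactions
A4: 10 transactions

Answer: 2,9,2,10; total 23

Answer: A4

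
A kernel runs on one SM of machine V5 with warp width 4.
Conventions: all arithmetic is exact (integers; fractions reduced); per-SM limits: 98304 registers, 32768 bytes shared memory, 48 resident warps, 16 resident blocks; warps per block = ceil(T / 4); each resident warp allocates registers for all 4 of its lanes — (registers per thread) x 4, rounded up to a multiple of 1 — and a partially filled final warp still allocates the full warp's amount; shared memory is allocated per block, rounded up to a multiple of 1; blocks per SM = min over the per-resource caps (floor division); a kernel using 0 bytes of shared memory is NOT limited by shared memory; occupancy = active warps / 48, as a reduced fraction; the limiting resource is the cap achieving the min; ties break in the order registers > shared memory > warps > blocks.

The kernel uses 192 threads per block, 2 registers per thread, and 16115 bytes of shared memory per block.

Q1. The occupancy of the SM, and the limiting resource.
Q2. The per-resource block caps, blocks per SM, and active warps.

Answer: occupancy 1, limited by warps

registers: 256 blocks
shared memory: 2 blocks
warps: 1 block
blocks: 16 blocks

Answer: 1 block, 48 active warps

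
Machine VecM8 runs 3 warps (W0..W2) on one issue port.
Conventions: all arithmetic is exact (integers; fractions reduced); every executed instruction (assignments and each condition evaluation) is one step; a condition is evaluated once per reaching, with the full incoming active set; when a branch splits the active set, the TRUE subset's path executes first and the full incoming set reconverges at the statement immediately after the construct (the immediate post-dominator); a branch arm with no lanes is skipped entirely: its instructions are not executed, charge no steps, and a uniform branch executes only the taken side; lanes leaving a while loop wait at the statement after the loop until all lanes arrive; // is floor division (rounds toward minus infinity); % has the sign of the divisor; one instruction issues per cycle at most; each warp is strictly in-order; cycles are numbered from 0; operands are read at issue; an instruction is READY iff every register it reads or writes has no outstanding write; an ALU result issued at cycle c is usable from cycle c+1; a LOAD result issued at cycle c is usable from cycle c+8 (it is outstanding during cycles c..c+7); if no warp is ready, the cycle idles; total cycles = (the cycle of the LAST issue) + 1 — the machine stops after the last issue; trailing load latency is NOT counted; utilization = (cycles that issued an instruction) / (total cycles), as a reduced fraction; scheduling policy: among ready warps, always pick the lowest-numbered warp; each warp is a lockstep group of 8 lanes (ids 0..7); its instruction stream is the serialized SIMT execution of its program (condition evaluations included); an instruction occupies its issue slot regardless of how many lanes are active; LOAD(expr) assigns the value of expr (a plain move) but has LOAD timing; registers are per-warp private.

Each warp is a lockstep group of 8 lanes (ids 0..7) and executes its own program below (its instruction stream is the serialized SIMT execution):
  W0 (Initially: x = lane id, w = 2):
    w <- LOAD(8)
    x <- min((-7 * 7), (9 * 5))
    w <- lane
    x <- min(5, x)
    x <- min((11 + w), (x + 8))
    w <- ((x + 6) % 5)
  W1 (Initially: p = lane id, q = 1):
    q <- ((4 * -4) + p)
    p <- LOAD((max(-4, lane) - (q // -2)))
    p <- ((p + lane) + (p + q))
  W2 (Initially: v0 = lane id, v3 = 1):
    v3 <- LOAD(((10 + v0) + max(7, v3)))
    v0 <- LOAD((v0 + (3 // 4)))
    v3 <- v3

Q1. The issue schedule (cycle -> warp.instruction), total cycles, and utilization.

cycle 0: W0.I0
cycle 1: W0.I1
cycle 2: W1.I0
cycle 3: W1.I1
cycle 4: W2.I0
cycle 5: W2.I1
cycle 6: idle
cycle 7: idle
cycle 8: W0.I2
cycle 9: W0.I3
cycle 10: W0.I4
cycle 11: W0.I5
cycle 12: W1.I2
cycle 13: W2.I2

Answer: 14 cycles, utilization 6/7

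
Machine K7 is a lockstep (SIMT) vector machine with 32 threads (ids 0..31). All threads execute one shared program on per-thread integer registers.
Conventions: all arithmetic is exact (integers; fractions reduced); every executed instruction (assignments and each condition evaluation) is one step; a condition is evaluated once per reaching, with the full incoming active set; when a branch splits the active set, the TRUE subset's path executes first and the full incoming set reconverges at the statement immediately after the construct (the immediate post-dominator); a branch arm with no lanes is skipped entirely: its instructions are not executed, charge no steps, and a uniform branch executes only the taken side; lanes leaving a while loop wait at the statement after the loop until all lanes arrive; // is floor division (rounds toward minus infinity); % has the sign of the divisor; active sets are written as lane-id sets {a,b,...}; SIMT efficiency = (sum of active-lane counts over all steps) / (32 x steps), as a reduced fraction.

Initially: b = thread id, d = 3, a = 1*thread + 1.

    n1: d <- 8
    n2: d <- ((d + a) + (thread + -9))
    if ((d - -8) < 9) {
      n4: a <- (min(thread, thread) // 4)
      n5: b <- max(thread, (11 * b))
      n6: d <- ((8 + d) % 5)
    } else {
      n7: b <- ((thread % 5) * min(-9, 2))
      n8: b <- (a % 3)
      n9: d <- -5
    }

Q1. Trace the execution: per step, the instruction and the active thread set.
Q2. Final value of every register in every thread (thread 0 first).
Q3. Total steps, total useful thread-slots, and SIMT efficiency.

step 0: d <- 8                       {0,1,2,3,4,5,6,7,8,9,10,11,12,13,14,15,16,17,18,19,20,21,22,23,24,25,26,27,28,29,30,31}
step 1: d <- ((d + a) + (thread + -9)) {0,1,2,3,4,5,6,7,8,9,10,11,12,13,14,15,16,17,18,19,20,21,22,23,24,25,26,27,28,29,30,31}
step 2: eval ((d - -8) < 9)          {0,1,2,3,4,5,6,7,8,9,10,11,12,13,14,15,16,17,18,19,20,21,22,23,24,25,26,27,28,29,30,31}
step 3: a <- (min(thread, thread) // 4) {0}
step 4: b <- max(thread, (11 * b))   {0}
step 5: d <- ((8 + d) % 5)           {0}
step 6: b <- ((thread % 5) * min(-9, 2)) {1,2,3,4,5,6,7,8,9,10,11,12,13,14,15,16,17,18,19,20,21,22,23,24,25,26,27,28,29,30,31}
step 7: b <- (a % 3)                 {1,2,3,4,5,6,7,8,9,10,11,12,13,14,15,16,17,18,19,20,21,22,23,24,25,26,27,28,29,30,31}
step 8: d <- -5                      {1,2,3,4,5,6,7,8,9,10,11,12,13,14,15,16,17,18,19,20,21,22,23,24,25,26,27,28,29,30,31}

Answer: 9 steps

b: 0,2,0,1,2,0,1,2,0,1,2,0,1,2,0,1,2,0,1,2,0,1,2,0,1,2,0,1,2,0,1,2
d: 3,-5,-5,-5,-5,-5,-5,-5,-5,-5,-5,-5,-5,-5,-5,-5,-5,-5,-5,-5,-5,-5,-5,-5,-5,-5,-5,-5,-5,-5,-5,-5
a: 0,2,3,4,5,6,7,8,9,10,11,12,13,14,15,16,17,18,19,20,21,22,23,24,25,26,27,28,29,30,31,32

steps = 9; useful = 192; efficiency = 192/288 = 2/3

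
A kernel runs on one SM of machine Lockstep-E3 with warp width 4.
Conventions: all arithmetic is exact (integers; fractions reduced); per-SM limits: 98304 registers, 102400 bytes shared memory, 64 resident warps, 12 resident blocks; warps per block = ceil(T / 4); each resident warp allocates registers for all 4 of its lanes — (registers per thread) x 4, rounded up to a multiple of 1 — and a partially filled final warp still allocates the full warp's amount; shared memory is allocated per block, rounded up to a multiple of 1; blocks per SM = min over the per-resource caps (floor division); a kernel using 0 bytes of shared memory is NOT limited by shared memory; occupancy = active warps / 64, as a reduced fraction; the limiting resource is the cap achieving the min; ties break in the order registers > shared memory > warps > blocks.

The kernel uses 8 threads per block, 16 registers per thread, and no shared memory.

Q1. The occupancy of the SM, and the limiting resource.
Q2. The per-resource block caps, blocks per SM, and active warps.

Answer: occupancy 3/8, limited by blocks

registers: 768 blocks
shared memory: no limit (kernel uses none)
warps: 32 blocks
blocks: 12 blocks

Answer: 12 blocks, 24 active warps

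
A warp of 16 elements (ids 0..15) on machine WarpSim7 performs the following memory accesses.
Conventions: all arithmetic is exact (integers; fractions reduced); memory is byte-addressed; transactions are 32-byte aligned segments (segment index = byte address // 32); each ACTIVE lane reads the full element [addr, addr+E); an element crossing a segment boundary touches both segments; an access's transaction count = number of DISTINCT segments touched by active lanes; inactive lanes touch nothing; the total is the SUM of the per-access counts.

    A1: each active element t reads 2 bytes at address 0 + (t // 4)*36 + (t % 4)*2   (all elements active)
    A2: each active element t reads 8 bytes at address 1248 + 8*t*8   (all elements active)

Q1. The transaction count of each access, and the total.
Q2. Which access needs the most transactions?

A1: 4 transactions
A2: 16 transactions

Answer: 4,16; total 20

Answer: A2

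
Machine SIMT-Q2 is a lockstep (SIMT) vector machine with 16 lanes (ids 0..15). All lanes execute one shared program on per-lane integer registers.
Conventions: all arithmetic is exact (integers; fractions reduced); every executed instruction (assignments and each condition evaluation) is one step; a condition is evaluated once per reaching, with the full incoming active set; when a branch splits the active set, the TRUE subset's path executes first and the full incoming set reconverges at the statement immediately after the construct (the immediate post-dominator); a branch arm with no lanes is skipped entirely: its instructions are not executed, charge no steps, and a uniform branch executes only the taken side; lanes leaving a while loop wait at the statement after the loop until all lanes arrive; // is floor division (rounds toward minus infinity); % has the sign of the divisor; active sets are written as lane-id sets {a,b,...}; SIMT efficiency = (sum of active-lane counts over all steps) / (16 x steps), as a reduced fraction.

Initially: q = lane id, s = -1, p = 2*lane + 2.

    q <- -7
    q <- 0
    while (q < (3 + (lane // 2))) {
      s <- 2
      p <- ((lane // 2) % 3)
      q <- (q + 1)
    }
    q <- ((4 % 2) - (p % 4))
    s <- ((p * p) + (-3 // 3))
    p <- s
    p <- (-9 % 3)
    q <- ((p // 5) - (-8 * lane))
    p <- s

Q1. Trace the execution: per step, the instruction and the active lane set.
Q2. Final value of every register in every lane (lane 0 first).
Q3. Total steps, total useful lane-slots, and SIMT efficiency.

step 0: q <- -7                      {0,1,2,3,4,5,6,7,8,9,10,11,12,13,14,15}
step 1: q <- 0                       {0,1,2,3,4,5,6,7,8,9,10,11,12,13,14,15}
step 2: eval (q < (3 + (lane // 2))) {0,1,2,3,4,5,6,7,8,9,10,11,12,13,14,15}
step 3: s <- 2                       {0,1,2,3,4,5,6,7,8,9,10,11,12,13,14,15}
step 4: p <- ((lane // 2) % 3)       {0,1,2,3,4,5,6,7,8,9,10,11,12,13,14,15}
step 5: q <- (q + 1)                 {0,1,2,3,4,5,6,7,8,9,10,11,12,13,14,15}
step 6: eval (q < (3 + (lane // 2))) {0,1,2,3,4,5,6,7,8,9,10,11,12,13,14,15}
step 7: s <- 2                       {0,1,2,3,4,5,6,7,8,9,10,11,12,13,14,15}
step 8: p <- ((lane // 2) % 3)       {0,1,2,3,4,5,6,7,8,9,10,11,12,13,14,15}
step 9: q <- (q + 1)                 {0,1,2,3,4,5,6,7,8,9,10,11,12,13,14,15}
step 10: eval (q < (3 + (lane // 2))) {0,1,2,3,4,5,6,7,8,9,10,11,12,13,14,15}
step 11: s <- 2                       {0,1,2,3,4,5,6,7,8,9,10,11,12,13,14,15}
step 12: p <- ((lane // 2) % 3)       {0,1,2,3,4,5,6,7,8,9,10,11,12,13,14,15}
step 13: q <- (q + 1)                 {0,1,2,3,4,5,6,7,8,9,10,11,12,13,14,15}
step 14: eval (q < (3 + (lane // 2))) {0,1,2,3,4,5,6,7,8,9,10,11,12,13,14,15}
step 15: s <- 2                       {2,3,4,5,6,7,8,9,10,11,12,13,14,15}
step 16: p <- ((lane // 2) % 3)       {2,3,4,5,6,7,8,9,10,11,12,13,14,15}
step 17: q <- (q + 1)                 {2,3,4,5,6,7,8,9,10,11,12,13,14,15}
step 18: eval (q < (3 + (lane // 2))) {2,3,4,5,6,7,8,9,10,11,12,13,14,15}
step 19: s <- 2                       {4,5,6,7,8,9,10,11,12,13,14,15}
step 20: p <- ((lane // 2) % 3)       {4,5,6,7,8,9,10,11,12,13,14,15}
step 21: q <- (q + 1)                 {4,5,6,7,8,9,10,11,12,13,14,15}
step 22: eval (q < (3 + (lane // 2))) {4,5,6,7,8,9,10,11,12,13,14,15}
step 23: s <- 2                       {6,7,8,9,10,11,12,13,14,15}
step 24: p <- ((lane // 2) % 3)       {6,7,8,9,10,11,12,13,14,15}
step 25: q <- (q + 1)                 {6,7,8,9,10,11,12,13,14,15}
step 26: eval (q < (3 + (lane // 2))) {6,7,8,9,10,11,12,13,14,15}
step 27: s <- 2                       {8,9,10,11,12,13,14,15}
step 28: p <- ((lane // 2) % 3)       {8,9,10,11,12,13,14,15}
step 29: q <- (q + 1)                 {8,9,10,11,12,13,14,15}
step 30: eval (q < (3 + (lane // 2))) {8,9,10,11,12,13,14,15}
step 31: s <- 2                       {10,11,12,13,14,15}
step 32: p <- ((lane // 2) % 3)       {10,11,12,13,14,15}
step 33: q <- (q + 1)                 {10,11,12,13,14,15}
step 34: eval (q < (3 + (lane // 2))) {10,11,12,13,14,15}
step 35: s <- 2                       {12,13,14,15}
step 36: p <- ((lane // 2) % 3)       {12,13,14,15}
step 37: q <- (q + 1)                 {12,13,14,15}
step 38: eval (q < (3 + (lane // 2))) {12,13,14,15}
step 39: s <- 2                       {14,15}
step 40: p <- ((lane // 2) % 3)       {14,15}
step 41: q <- (q + 1)                 {14,15}
step 42: eval (q < (3 + (lane // 2))) {14,15}
step 43: q <- ((4 % 2) - (p % 4))     {0,1,2,3,4,5,6,7,8,9,10,11,12,13,14,15}
step 44: s <- ((p * p) + (-3 // 3))   {0,1,2,3,4,5,6,7,8,9,10,11,12,13,14,15}
step 45: p <- s                       {0,1,2,3,4,5,6,7,8,9,10,11,12,13,14,15}
step 46: p <- (-9 % 3)                {0,1,2,3,4,5,6,7,8,9,10,11,12,13,14,15}
step 47: q <- ((p // 5) - (-8 * lane)) {0,1,2,3,4,5,6,7,8,9,10,11,12,13,14,15}
step 48: p <- s                       {0,1,2,3,4,5,6,7,8,9,10,11,12,13,14,15}

Answer: 49 steps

q: 0,8,16,24,32,40,48,56,64,72,80,88,96,104,112,120
s: -1,-1,0,0,3,3,-1,-1,0,0,3,3,-1,-1,0,0
p: -1,-1,0,0,3,3,-1,-1,0,0,3,3,-1,-1,0,0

steps = 49; useful = 560; efficiency = 560/784 = 5/7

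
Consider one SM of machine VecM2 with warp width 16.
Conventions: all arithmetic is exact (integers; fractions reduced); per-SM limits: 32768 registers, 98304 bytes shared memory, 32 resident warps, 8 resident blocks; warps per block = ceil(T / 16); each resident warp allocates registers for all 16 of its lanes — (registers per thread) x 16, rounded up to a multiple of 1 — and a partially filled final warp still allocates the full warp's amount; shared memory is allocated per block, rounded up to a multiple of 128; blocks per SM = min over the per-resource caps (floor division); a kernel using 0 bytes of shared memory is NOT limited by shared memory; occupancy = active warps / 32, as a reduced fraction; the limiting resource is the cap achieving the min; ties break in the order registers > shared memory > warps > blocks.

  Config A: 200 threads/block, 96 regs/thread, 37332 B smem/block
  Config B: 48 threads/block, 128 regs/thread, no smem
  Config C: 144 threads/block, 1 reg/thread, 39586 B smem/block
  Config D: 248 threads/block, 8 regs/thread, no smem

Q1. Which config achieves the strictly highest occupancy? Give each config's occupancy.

occupancies: A 13/32, B 15/32, C 9/16, D 1

Answer: D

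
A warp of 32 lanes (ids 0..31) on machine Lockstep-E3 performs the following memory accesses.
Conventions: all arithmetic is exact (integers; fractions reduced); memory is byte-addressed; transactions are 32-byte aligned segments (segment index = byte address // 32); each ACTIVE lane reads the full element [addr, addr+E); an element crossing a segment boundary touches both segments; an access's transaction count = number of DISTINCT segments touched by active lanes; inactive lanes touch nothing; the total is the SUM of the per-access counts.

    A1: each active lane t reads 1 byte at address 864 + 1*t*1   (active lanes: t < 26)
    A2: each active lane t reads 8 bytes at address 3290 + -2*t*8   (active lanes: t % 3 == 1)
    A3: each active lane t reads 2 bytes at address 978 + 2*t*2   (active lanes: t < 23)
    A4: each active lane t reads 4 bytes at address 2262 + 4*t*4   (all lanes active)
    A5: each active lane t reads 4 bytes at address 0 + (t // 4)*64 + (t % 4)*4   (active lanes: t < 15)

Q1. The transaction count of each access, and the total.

A1: 1 transaction
A2: 16 transactions
A3: 4 transactions
A4: 17 transactions
A5: 4 transactions

Answer: 1,16,4,17,4; total 42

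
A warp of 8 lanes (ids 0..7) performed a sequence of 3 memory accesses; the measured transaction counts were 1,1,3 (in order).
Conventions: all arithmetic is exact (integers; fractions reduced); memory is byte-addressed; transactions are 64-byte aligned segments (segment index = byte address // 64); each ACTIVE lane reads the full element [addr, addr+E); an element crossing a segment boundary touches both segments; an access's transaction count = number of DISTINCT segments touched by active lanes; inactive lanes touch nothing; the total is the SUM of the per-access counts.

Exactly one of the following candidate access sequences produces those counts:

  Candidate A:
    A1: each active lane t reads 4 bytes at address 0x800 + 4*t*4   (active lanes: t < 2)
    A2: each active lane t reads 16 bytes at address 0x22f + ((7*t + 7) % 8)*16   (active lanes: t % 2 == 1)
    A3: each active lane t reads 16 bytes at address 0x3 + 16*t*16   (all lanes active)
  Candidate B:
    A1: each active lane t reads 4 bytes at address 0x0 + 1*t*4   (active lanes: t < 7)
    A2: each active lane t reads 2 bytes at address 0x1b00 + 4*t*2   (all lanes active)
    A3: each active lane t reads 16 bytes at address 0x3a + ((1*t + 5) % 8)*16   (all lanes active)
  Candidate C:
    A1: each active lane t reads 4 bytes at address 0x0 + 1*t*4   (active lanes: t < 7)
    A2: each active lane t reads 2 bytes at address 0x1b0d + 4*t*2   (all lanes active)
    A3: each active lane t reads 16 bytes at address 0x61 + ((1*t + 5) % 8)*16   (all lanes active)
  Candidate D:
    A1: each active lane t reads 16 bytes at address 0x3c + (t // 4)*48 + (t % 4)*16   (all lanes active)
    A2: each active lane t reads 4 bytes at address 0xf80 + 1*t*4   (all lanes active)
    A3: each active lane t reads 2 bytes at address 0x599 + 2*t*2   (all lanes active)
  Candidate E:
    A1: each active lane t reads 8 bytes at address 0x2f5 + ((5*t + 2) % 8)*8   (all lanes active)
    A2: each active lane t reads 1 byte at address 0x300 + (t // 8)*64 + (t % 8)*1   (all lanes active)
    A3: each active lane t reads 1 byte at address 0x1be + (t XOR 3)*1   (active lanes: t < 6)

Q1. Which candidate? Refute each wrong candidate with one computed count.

A: A2 gives 3 transactions, not 1
C: A2 gives 2 transactions, not 1
D: A1 gives 3 transactions, not 1
E: A1 gives 2 transactions, not 1
B: all counts match (1,1,3)

Answer: B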